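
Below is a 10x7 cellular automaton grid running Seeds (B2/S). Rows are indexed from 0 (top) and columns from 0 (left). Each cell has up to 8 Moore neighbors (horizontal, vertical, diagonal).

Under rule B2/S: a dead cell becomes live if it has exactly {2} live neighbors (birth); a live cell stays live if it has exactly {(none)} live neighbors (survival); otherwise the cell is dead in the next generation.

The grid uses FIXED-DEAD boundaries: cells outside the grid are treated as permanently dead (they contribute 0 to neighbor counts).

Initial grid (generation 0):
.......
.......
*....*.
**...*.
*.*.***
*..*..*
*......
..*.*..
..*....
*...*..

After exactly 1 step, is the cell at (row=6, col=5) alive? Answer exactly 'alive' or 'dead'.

Simulating step by step:
Generation 0 (given above): 19 live cells
Generation 1: 12 live cells
.......
.......
....*.*
..**...
.......
..*....
..*.**.
.......
....**.
.*.*...

Cell (6,5) at generation 1: 1 -> alive

Answer: alive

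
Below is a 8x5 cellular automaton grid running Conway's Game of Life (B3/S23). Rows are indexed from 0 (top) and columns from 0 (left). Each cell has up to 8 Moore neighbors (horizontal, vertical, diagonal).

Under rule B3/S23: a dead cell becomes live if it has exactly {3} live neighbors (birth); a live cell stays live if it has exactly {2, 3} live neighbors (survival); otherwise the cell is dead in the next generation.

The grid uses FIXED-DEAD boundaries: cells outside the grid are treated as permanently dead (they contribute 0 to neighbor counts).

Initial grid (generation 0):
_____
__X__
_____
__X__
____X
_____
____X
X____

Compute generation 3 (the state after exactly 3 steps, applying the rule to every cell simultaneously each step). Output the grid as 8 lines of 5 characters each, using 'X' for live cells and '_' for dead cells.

Simulating step by step:
Generation 0 (given above): 5 live cells
Generation 1: 0 live cells
_____
_____
_____
_____
_____
_____
_____
_____
Generation 2: 0 live cells
_____
_____
_____
_____
_____
_____
_____
_____
Generation 3: 0 live cells
(generation 3 grid is the final answer)

Answer: _____
_____
_____
_____
_____
_____
_____
_____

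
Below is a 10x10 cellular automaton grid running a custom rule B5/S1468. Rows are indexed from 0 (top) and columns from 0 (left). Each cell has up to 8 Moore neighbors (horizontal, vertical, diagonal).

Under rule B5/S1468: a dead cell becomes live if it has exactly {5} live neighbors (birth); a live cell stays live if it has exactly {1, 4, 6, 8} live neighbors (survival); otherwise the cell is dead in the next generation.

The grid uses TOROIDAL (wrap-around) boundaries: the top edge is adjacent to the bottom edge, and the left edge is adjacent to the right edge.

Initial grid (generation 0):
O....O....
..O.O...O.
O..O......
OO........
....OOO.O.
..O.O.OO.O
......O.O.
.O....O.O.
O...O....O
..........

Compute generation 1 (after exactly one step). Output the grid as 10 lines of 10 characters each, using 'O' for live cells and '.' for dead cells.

Simulating step by step:
Generation 0 (given above): 26 live cells
Generation 1: 6 live cells
(generation 1 grid is the final answer)

Answer: .....O....
..O.......
..........
..........
.....O....
......O...
..........
.O....O...
..........
..........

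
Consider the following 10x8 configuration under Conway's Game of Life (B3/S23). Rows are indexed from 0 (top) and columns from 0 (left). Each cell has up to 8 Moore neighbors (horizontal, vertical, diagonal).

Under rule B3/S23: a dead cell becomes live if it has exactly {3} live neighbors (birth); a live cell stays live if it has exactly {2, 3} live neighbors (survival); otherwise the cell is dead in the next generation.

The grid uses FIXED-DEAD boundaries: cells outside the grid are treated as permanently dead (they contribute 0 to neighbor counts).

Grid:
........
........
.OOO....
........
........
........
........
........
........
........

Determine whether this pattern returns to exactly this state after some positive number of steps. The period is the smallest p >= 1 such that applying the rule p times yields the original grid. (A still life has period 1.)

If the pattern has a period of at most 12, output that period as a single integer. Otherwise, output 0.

Answer: 2

Derivation:
Simulating and comparing each generation to the original:
Gen 0 (original, given above): 3 live cells
Gen 1: 3 live cells, differs from original
Gen 2: 3 live cells, MATCHES original -> period = 2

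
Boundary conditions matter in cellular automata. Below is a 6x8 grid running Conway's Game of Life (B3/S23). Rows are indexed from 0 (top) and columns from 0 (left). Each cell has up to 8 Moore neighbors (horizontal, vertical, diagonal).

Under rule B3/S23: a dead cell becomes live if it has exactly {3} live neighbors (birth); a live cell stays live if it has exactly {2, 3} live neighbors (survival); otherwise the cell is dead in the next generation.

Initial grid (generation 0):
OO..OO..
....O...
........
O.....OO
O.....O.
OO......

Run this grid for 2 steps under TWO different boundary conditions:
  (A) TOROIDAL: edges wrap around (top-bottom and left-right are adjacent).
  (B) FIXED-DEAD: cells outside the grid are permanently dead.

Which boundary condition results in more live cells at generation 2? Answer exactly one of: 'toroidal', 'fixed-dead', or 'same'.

Answer: toroidal

Derivation:
Under TOROIDAL boundary, generation 2:
......O.
O...OOO.
.....OOO
......O.
.....OOO
....OOO.
Population = 15

Under FIXED-DEAD boundary, generation 2:
....OO..
....OO..
.....OO.
......OO
OO....OO
OO......
Population = 14

Comparison: toroidal=15, fixed-dead=14 -> toroidal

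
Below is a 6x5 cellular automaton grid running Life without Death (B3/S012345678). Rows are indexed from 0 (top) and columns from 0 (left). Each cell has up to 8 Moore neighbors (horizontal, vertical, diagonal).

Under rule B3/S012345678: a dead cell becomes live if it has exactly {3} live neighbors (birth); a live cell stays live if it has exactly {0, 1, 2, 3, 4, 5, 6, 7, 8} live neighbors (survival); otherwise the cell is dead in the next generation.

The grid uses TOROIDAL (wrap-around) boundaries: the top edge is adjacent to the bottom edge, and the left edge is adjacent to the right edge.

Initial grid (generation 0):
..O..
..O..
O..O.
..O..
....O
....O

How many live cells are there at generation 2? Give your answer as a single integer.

Simulating step by step:
Generation 0 (given above): 7 live cells
Generation 1: 16 live cells
..OO.
.OOO.
OOOO.
..OOO
...OO
...OO
Generation 2: 19 live cells
.OOO.
OOOO.
OOOO.
..OOO
O..OO
...OO
Population at generation 2: 19

Answer: 19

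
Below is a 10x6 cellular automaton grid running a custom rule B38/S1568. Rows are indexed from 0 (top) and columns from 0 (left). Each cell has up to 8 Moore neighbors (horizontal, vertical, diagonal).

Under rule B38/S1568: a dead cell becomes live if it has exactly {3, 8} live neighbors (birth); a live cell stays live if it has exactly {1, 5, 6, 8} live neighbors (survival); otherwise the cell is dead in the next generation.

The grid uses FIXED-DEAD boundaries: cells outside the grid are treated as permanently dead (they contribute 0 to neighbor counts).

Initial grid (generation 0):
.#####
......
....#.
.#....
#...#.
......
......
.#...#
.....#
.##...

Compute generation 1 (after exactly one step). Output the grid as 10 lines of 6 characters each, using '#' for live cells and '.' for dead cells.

Answer: .#...#
..#..#
......
.#....
#.....
......
......
.....#
.##..#
.##...

Derivation:
Simulating step by step:
Generation 0 (given above): 14 live cells
Generation 1: 12 live cells
(generation 1 grid is the final answer)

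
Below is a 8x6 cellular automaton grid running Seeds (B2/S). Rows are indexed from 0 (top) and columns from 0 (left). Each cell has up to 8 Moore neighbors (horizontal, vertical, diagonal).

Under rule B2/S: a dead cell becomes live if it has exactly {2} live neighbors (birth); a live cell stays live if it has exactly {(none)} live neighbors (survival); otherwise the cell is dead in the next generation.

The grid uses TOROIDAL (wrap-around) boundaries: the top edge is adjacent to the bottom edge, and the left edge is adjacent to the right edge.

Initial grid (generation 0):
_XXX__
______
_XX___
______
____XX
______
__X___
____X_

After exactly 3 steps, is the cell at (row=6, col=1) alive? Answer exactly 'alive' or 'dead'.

Simulating step by step:
Generation 0 (given above): 9 live cells
Generation 1: 12 live cells
____X_
X_____
______
XXXXXX
______
___XXX
___X__
______
Generation 2: 7 live cells
_____X
_____X
______
______
______
__X___
__X__X
___XX_
Generation 3: 9 live cells
X__X__
X___X_
______
______
______
_X_X__
_X____
X_X___

Cell (6,1) at generation 3: 1 -> alive

Answer: alive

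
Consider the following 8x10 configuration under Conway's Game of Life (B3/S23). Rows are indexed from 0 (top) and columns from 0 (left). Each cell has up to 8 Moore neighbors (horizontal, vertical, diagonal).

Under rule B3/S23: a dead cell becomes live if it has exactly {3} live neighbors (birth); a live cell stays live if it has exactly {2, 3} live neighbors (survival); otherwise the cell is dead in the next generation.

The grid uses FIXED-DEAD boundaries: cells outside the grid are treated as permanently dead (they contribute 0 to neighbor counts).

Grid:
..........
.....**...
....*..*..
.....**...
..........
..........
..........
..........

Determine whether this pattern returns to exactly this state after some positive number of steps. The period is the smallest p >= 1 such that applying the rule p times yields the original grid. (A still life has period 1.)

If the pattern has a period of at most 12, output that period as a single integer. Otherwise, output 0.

Simulating and comparing each generation to the original:
Gen 0 (original, given above): 6 live cells
Gen 1: 6 live cells, MATCHES original -> period = 1

Answer: 1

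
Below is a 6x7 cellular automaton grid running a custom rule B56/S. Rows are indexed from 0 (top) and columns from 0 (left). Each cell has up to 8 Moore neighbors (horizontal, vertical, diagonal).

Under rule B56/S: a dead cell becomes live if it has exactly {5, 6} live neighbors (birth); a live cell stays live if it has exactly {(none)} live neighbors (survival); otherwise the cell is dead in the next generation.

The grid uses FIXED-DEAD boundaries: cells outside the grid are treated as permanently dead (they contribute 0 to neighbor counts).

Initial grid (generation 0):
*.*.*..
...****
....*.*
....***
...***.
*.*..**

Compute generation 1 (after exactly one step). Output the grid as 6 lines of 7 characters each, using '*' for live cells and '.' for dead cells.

Answer: .......
.......
.......
.......
......*
.......

Derivation:
Simulating step by step:
Generation 0 (given above): 19 live cells
Generation 1: 1 live cells
(generation 1 grid is the final answer)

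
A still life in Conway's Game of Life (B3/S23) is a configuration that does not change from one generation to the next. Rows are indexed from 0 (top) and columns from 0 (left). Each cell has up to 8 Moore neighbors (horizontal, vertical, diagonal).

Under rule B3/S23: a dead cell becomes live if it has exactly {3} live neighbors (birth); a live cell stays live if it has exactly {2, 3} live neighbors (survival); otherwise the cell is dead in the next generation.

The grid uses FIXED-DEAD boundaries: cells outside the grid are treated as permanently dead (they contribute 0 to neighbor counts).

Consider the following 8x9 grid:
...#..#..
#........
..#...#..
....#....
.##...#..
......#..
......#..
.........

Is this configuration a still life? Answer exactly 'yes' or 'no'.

Answer: no

Derivation:
Compute generation 1 and compare to generation 0 (given above):
Generation 1:
.........
.........
.........
.###.#...
.....#...
.....###.
.........
.........
Cell (0,3) differs: gen0=1 vs gen1=0 -> NOT a still life.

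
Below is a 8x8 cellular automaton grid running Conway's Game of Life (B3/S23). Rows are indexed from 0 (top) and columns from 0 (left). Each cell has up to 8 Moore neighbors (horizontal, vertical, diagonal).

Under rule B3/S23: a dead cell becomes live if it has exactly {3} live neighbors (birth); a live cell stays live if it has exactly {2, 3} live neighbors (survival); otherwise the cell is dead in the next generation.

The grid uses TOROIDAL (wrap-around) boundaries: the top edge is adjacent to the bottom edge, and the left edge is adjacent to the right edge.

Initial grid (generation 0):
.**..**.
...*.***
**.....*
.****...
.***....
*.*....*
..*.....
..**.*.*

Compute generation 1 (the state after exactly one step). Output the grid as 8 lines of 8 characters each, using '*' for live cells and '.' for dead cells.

Answer: **......
....**..
.*...*.*
....*...
....*...
*.......
*.*...**
...***..

Derivation:
Simulating step by step:
Generation 0 (given above): 26 live cells
Generation 1: 17 live cells
(generation 1 grid is the final answer)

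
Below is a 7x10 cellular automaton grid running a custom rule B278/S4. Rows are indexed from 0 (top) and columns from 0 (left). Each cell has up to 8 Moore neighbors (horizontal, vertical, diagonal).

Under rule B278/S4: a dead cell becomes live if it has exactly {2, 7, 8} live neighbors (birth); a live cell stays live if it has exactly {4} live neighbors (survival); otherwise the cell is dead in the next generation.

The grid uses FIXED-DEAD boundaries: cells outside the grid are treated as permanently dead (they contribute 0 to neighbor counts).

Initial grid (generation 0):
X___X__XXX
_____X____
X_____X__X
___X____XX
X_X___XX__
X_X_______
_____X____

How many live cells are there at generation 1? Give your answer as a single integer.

Simulating step by step:
Generation 0 (given above): 19 live cells
Generation 1: 16 live cells
_____XX___
XX__X_____
____XX_X__
X_X__X____
_________X
___X_X_X__
_X________
Population at generation 1: 16

Answer: 16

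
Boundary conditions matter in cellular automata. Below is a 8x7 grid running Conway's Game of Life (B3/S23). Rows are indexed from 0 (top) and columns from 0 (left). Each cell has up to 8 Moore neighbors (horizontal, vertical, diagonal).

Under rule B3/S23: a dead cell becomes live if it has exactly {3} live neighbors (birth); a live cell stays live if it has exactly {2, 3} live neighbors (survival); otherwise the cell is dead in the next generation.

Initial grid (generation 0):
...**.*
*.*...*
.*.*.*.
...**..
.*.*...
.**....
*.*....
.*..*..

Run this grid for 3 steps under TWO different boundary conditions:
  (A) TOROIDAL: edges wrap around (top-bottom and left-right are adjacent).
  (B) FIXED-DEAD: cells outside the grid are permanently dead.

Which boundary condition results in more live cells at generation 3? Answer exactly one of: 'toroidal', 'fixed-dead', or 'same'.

Answer: fixed-dead

Derivation:
Under TOROIDAL boundary, generation 3:
.......
...*.*.
..**.**
......*
*.*****
.......
......*
.......
Population = 14

Under FIXED-DEAD boundary, generation 3:
..*....
.*.*.*.
...*.*.
.......
...**..
.**.*..
*.**...
.***...
Population = 17

Comparison: toroidal=14, fixed-dead=17 -> fixed-dead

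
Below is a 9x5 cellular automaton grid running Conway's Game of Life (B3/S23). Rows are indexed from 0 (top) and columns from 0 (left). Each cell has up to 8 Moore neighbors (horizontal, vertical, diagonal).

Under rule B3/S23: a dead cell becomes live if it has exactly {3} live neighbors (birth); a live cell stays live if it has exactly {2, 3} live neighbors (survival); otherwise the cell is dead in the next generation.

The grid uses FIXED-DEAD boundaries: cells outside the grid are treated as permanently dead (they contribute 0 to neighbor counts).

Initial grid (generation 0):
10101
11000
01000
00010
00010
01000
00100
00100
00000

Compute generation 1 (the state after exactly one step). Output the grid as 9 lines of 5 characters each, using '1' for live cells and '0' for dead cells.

Simulating step by step:
Generation 0 (given above): 11 live cells
Generation 1: 11 live cells
(generation 1 grid is the final answer)

Answer: 10000
10100
11100
00100
00100
00100
01100
00000
00000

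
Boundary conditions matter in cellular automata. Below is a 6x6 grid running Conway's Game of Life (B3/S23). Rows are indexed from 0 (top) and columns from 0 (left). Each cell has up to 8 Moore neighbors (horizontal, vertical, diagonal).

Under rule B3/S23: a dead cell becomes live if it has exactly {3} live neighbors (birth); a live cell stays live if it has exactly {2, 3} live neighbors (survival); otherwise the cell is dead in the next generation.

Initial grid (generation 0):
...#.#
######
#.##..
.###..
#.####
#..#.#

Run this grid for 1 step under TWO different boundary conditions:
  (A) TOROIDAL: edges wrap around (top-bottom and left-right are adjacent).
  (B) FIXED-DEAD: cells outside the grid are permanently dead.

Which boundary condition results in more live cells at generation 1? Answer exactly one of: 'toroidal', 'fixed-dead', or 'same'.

Answer: fixed-dead

Derivation:
Under TOROIDAL boundary, generation 1:
......
......
......
......
......
.#....
Population = 1

Under FIXED-DEAD boundary, generation 1:
.#.#.#
#....#
#.....
#.....
#....#
.###.#
Population = 13

Comparison: toroidal=1, fixed-dead=13 -> fixed-dead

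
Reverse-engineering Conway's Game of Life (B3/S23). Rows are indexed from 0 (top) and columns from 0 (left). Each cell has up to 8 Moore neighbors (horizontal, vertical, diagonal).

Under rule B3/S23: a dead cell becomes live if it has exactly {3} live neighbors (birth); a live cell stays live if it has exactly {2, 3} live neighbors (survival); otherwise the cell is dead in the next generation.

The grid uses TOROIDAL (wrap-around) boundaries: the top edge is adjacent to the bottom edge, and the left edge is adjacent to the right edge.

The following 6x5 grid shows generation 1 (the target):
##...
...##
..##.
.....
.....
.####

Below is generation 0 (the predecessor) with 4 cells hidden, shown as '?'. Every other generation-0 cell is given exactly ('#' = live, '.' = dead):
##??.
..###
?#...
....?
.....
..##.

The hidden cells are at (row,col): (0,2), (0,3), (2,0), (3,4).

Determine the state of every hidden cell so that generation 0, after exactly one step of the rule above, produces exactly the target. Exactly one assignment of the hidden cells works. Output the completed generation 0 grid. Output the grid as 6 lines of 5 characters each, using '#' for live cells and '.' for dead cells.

Answer: ##.#.
..###
.#...
.....
.....
..##.

Derivation:
Hidden generation-0 cells (in order): (0,2), (0,3), (2,0), (3,4).
A hidden cell only influences target cells in its own 3x3 neighborhood. Try each of the 2^4 = 16 assignments, step the completed generation 0 forward once under B3/S23, and compare with the target:
  (0,2)=. (0,3)=. (2,0)=. (3,4)=. -> step gives (1,2)='#' but target has '.' -> reject
  (0,2)=. (0,3)=. (2,0)=. (3,4)=# -> step gives (1,2)='#' but target has '.' -> reject
  (0,2)=. (0,3)=. (2,0)=# (3,4)=. -> step gives (1,2)='#' but target has '.' -> reject
  (0,2)=. (0,3)=. (2,0)=# (3,4)=# -> step gives (1,2)='#' but target has '.' -> reject
  (0,2)=. (0,3)=# (2,0)=. (3,4)=. -> step reproduces the target at every cell -> ACCEPT
  (0,2)=. (0,3)=# (2,0)=. (3,4)=# -> step gives (2,0)='#' but target has '.' -> reject
  (0,2)=. (0,3)=# (2,0)=# (3,4)=. -> step gives (1,4)='.' but target has '#' -> reject
  (0,2)=. (0,3)=# (2,0)=# (3,4)=# -> step gives (1,4)='.' but target has '#' -> reject
  (0,2)=# (0,3)=. (2,0)=. (3,4)=. -> step gives (0,1)='.' but target has '#' -> reject
  (0,2)=# (0,3)=. (2,0)=. (3,4)=# -> step gives (0,1)='.' but target has '#' -> reject
  (0,2)=# (0,3)=. (2,0)=# (3,4)=. -> step gives (0,1)='.' but target has '#' -> reject
  (0,2)=# (0,3)=. (2,0)=# (3,4)=# -> step gives (0,1)='.' but target has '#' -> reject
  (0,2)=# (0,3)=# (2,0)=. (3,4)=. -> step gives (0,1)='.' but target has '#' -> reject
  (0,2)=# (0,3)=# (2,0)=. (3,4)=# -> step gives (0,1)='.' but target has '#' -> reject
  (0,2)=# (0,3)=# (2,0)=# (3,4)=. -> step gives (0,1)='.' but target has '#' -> reject
  (0,2)=# (0,3)=# (2,0)=# (3,4)=# -> step gives (0,1)='.' but target has '#' -> reject
Unique solution: (0,2)=dead, (0,3)=live, (2,0)=dead, (3,4)=dead.
Check: live-neighbor counts of every cell in the completed generation 0:
23655
44433
21332
11100
01221
23323
Applying B3/S23 to generation 0 with these counts gives:
##...
...##
..##.
.....
.....
.####
which matches the target exactly.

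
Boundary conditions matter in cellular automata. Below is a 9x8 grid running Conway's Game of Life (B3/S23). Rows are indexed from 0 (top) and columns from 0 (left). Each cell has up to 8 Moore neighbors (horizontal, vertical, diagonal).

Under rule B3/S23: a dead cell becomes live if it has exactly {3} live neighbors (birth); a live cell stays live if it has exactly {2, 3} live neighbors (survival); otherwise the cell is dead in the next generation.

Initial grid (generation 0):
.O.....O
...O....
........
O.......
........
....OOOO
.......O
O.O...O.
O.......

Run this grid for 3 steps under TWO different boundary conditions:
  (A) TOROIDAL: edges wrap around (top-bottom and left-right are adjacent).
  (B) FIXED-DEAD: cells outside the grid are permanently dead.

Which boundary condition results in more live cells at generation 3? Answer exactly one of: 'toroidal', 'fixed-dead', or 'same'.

Answer: toroidal

Derivation:
Under TOROIDAL boundary, generation 3:
........
........
........
......O.
.....O.O
OO...O..
......O.
......O.
.O.....O
Population = 10

Under FIXED-DEAD boundary, generation 3:
........
........
........
........
........
.......O
......O.
........
........
Population = 2

Comparison: toroidal=10, fixed-dead=2 -> toroidal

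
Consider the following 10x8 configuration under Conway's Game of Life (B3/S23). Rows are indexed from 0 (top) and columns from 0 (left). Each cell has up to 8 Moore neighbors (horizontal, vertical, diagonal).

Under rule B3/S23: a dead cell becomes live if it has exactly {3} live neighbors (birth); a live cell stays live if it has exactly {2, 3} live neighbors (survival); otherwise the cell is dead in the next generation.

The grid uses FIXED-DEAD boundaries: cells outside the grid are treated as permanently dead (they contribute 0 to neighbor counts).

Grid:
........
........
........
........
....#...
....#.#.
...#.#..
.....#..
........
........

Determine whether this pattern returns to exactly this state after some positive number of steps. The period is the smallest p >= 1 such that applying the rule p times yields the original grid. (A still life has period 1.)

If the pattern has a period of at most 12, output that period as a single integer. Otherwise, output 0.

Simulating and comparing each generation to the original:
Gen 0 (original, given above): 6 live cells
Gen 1: 6 live cells, differs from original
Gen 2: 6 live cells, MATCHES original -> period = 2

Answer: 2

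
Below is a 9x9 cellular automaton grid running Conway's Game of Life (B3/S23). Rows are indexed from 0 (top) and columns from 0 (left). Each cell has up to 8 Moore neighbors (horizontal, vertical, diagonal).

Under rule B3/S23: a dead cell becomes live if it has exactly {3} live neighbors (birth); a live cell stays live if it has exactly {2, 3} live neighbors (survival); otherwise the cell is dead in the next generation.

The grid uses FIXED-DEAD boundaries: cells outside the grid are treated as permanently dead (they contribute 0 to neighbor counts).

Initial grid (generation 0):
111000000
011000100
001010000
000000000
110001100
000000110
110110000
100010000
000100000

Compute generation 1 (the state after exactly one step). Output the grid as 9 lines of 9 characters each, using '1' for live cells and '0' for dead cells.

Simulating step by step:
Generation 0 (given above): 21 live cells
Generation 1: 24 live cells
(generation 1 grid is the final answer)

Answer: 101000000
100000000
011100000
010001000
000001110
001010110
110111000
111010000
000000000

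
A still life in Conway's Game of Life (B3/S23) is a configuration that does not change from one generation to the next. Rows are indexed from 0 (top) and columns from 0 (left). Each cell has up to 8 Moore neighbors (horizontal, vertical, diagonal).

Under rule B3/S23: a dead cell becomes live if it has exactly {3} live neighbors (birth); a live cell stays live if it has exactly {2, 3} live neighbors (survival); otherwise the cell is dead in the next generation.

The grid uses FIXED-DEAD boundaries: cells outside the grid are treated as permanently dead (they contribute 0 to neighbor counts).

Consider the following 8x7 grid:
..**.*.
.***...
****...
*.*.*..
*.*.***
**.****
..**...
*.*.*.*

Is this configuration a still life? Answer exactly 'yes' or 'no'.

Answer: no

Derivation:
Compute generation 1 and compare to generation 0 (given above):
Generation 1:
.*.**..
*......
*...*..
*...*..
*.*...*
*.....*
*.....*
.**....
Cell (0,1) differs: gen0=0 vs gen1=1 -> NOT a still life.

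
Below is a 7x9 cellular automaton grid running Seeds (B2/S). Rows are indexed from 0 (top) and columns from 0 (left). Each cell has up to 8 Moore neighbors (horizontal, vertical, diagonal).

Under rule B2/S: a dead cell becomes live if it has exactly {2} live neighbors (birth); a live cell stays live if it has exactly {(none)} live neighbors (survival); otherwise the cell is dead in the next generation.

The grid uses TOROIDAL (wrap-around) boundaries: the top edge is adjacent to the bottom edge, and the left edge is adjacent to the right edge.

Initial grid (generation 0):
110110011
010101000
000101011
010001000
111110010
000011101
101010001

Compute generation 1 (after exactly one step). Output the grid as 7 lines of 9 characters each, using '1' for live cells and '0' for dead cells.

Simulating step by step:
Generation 0 (given above): 29 live cells
Generation 1: 2 live cells
(generation 1 grid is the final answer)

Answer: 000000100
000000000
010000000
000000000
000000000
000000000
000000000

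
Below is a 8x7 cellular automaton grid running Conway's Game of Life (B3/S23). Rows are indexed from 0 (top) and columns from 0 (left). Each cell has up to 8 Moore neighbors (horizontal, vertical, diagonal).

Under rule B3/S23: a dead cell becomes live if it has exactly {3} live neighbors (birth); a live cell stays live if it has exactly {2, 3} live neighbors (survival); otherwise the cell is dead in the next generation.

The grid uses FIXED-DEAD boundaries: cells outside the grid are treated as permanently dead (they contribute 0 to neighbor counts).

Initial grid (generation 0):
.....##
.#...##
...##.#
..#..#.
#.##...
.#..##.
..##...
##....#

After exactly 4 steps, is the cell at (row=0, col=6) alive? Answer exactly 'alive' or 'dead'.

Answer: dead

Derivation:
Simulating step by step:
Generation 0 (given above): 21 live cells
Generation 1: 21 live cells
.....##
.......
..###.#
.##..#.
..##.#.
.#..#..
#.####.
.##....
Generation 2: 20 live cells
.......
...##.#
.#####.
.#...##
...#.#.
.#.....
#...##.
.##.#..
Generation 3: 17 live cells
.......
.......
.#.....
.#....#
..#.###
.....#.
#.####.
.#.###.
Generation 4: 12 live cells
.......
.......
.......
.##...#
....#.#
.##....
.##...#
.#...#.

Cell (0,6) at generation 4: 0 -> dead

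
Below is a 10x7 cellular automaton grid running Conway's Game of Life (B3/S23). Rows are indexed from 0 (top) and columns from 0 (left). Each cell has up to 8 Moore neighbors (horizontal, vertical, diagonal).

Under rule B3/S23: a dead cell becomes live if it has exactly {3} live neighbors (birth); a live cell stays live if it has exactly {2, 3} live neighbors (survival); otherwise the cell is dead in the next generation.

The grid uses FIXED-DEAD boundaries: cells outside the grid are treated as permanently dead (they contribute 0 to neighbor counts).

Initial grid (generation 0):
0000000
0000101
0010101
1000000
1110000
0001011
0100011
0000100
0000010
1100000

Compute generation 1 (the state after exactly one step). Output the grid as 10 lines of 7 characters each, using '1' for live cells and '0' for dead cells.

Simulating step by step:
Generation 0 (given above): 19 live cells
Generation 1: 15 live cells
(generation 1 grid is the final answer)

Answer: 0000000
0001000
0001000
1011000
1110000
1000111
0000001
0000101
0000000
0000000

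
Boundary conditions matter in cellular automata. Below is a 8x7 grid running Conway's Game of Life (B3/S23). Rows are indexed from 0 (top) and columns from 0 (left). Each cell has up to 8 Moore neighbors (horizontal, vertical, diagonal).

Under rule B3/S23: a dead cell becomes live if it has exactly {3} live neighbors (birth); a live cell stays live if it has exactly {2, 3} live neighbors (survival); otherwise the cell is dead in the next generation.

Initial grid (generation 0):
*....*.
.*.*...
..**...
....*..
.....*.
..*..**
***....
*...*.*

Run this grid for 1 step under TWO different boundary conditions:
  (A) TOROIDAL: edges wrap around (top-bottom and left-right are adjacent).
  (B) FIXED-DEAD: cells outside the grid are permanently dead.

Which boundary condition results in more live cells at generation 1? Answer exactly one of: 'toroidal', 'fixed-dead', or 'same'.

Answer: toroidal

Derivation:
Under TOROIDAL boundary, generation 1:
**..**.
.*.**..
..***..
...**..
....***
*.*..**
..**...
.....*.
Population = 22

Under FIXED-DEAD boundary, generation 1:
.......
.*.**..
..***..
...**..
....***
..*..**
*.**..*
*......
Population = 19

Comparison: toroidal=22, fixed-dead=19 -> toroidal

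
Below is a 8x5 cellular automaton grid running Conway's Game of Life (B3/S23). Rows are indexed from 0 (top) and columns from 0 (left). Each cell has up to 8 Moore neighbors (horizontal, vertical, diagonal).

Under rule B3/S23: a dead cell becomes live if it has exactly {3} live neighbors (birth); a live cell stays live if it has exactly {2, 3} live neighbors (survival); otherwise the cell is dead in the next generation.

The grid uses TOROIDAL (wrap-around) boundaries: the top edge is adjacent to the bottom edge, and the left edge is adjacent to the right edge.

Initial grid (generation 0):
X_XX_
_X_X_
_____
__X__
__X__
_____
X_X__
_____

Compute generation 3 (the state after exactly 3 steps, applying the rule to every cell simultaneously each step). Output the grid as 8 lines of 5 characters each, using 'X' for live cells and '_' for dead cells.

Simulating step by step:
Generation 0 (given above): 9 live cells
Generation 1: 12 live cells
_XXXX
_X_XX
__X__
_____
_____
_X___
_____
__XXX
Generation 2: 10 live cells
_X___
_X__X
__XX_
_____
_____
_____
__XX_
XX__X
Generation 3: 17 live cells
(generation 3 grid is the final answer)

Answer: _XX_X
XX_X_
__XX_
_____
_____
_____
XXXXX
XX_XX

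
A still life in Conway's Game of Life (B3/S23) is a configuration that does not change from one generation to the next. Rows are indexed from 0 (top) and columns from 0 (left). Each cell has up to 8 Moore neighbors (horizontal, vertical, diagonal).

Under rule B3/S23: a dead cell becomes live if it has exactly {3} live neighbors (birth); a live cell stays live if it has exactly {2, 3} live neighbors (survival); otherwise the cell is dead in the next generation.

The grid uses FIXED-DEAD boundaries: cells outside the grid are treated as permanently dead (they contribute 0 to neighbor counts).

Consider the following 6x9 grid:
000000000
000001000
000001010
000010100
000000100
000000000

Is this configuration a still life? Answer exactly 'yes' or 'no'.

Answer: no

Derivation:
Compute generation 1 and compare to generation 0 (given above):
Generation 1:
000000000
000000100
000011000
000000110
000001000
000000000
Cell (1,5) differs: gen0=1 vs gen1=0 -> NOT a still life.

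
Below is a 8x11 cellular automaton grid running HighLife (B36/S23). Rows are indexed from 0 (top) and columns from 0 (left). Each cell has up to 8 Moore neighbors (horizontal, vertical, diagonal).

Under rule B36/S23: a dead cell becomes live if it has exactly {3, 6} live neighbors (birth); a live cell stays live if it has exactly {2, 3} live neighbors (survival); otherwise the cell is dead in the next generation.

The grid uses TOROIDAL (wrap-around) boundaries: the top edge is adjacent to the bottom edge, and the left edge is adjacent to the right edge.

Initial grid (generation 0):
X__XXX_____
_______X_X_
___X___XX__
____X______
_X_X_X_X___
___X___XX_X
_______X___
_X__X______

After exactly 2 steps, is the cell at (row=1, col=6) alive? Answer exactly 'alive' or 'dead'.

Answer: alive

Derivation:
Simulating step by step:
Generation 0 (given above): 21 live cells
Generation 1: 28 live cells
___XXX_____
___X__XX___
_______XX__
__XXX_XXX__
__XX__XXX__
__X_X__XX__
_______XX__
___XXX_____
Generation 2: 24 live cells
__X________
___X_XXXX__
__X_XX_____
__X_XX___X_
_X_______X_
__X______X_
_____XXXX__
___X_XX____

Cell (1,6) at generation 2: 1 -> alive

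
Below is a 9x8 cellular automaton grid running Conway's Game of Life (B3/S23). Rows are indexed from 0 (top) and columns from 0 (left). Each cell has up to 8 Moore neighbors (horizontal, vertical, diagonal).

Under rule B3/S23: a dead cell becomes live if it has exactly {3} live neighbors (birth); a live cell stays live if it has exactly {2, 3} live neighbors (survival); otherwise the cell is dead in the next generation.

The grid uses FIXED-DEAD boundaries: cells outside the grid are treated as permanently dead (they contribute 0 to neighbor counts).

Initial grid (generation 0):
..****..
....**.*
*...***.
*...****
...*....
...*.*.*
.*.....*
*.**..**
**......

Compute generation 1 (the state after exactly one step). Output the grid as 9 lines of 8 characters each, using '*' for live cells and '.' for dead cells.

Simulating step by step:
Generation 0 (given above): 29 live cells
Generation 1: 22 live cells
(generation 1 grid is the final answer)

Answer: ...*.**.
........
...*....
...*...*
...*...*
..*.*.*.
.*.**..*
*.*...**
***.....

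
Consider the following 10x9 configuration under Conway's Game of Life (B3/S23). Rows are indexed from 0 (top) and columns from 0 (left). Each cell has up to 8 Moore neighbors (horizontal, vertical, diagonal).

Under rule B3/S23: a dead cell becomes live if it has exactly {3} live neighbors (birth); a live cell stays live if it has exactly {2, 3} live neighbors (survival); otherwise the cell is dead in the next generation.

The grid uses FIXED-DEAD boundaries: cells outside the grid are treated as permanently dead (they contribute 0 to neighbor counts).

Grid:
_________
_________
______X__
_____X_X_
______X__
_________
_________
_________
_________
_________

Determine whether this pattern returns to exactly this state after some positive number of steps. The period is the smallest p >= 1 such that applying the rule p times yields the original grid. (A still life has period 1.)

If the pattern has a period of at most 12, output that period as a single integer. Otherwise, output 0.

Simulating and comparing each generation to the original:
Gen 0 (original, given above): 4 live cells
Gen 1: 4 live cells, MATCHES original -> period = 1

Answer: 1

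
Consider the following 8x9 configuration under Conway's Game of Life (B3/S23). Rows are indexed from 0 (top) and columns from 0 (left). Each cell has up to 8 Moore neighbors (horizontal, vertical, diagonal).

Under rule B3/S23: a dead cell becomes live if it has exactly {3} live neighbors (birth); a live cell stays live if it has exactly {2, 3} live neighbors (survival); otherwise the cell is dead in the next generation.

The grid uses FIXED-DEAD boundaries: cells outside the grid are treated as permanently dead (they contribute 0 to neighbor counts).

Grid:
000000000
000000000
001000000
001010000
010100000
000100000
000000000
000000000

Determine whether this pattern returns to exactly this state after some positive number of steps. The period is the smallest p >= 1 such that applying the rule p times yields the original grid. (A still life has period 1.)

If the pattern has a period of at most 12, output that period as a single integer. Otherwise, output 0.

Simulating and comparing each generation to the original:
Gen 0 (original, given above): 6 live cells
Gen 1: 6 live cells, differs from original
Gen 2: 6 live cells, MATCHES original -> period = 2

Answer: 2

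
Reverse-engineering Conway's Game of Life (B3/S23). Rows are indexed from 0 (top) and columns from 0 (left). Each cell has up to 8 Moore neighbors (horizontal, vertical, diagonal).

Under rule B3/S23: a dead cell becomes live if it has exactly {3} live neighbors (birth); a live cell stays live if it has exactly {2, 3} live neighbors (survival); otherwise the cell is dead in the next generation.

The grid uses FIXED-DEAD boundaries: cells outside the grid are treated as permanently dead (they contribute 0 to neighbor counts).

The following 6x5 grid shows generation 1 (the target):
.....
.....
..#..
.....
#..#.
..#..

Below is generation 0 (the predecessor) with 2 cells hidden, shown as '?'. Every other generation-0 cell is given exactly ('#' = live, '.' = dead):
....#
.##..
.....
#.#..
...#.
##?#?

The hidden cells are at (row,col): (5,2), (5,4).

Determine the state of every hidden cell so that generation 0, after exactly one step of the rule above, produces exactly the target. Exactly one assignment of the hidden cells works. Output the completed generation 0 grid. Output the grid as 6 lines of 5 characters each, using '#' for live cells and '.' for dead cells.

Hidden generation-0 cells (in order): (5,2), (5,4).
A hidden cell only influences target cells in its own 3x3 neighborhood. Try each of the 2^2 = 4 assignments, step the completed generation 0 forward once under B3/S23, and compare with the target:
  (5,2)=. (5,4)=. -> step reproduces the target at every cell -> ACCEPT
  (5,2)=. (5,4)=# -> step gives (4,4)='#' but target has '.' -> reject
  (5,2)=# (5,4)=. -> step gives (5,1)='#' but target has '.' -> reject
  (5,2)=# (5,4)=# -> step gives (4,3)='.' but target has '#' -> reject
Unique solution: (5,2)=dead, (5,4)=dead.
Check: live-neighbor counts of every cell in the completed generation 0:
12220
11121
24320
02121
34422
11312
Applying B3/S23 to generation 0 with these counts gives:
.....
.....
..#..
.....
#..#.
..#..
which matches the target exactly.

Answer: ....#
.##..
.....
#.#..
...#.
##.#.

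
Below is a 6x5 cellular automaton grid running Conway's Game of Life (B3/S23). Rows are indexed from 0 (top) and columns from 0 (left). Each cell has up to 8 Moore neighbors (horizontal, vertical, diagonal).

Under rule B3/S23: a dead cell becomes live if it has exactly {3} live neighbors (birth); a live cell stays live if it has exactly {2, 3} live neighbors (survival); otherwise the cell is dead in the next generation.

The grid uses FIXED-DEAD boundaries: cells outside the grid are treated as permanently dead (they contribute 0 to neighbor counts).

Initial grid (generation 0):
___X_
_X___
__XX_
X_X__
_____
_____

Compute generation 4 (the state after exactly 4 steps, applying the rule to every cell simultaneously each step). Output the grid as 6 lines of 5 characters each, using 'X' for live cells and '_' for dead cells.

Simulating step by step:
Generation 0 (given above): 6 live cells
Generation 1: 6 live cells
_____
___X_
__XX_
_XXX_
_____
_____
Generation 2: 7 live cells
_____
__XX_
_X__X
_X_X_
__X__
_____
Generation 3: 7 live cells
_____
__XX_
_X__X
_X_X_
__X__
_____
Generation 4: 7 live cells
(generation 4 grid is the final answer)

Answer: _____
__XX_
_X__X
_X_X_
__X__
_____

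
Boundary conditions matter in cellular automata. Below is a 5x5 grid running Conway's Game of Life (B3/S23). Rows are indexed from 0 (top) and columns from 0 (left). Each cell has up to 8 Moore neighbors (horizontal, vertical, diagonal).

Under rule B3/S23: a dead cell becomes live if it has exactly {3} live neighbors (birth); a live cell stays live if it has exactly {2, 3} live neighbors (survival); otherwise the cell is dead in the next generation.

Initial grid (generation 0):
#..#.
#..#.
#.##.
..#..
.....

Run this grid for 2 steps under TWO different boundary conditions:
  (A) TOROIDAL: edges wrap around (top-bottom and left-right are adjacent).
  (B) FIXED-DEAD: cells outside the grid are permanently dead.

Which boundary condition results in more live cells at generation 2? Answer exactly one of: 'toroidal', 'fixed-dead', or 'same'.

Answer: same

Derivation:
Under TOROIDAL boundary, generation 2:
.....
..###
.....
.#.#.
..#..
Population = 6

Under FIXED-DEAD boundary, generation 2:
.....
..###
.....
.#.#.
..#..
Population = 6

Comparison: toroidal=6, fixed-dead=6 -> same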